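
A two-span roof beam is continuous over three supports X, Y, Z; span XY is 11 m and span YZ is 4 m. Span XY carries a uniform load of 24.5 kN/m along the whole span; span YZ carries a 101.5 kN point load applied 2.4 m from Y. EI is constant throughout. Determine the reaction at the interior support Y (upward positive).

R_Y = 274.2 kN

Insert a hinge at Y; M_Y is the redundant, and each span becomes simply supported.
End slopes at the hinge Y, treating each span as simply supported:
  span XY: UDL 24.5: wL³/(24EI) = 1359/EI
  span YZ: point load 101.5 at a = 2.4: Pab(L + b)/(6LEI) = 90.94/EI
  relative rotation θ_0 = (1359 + 90.94)/EI = 1450/EI
A unit hogging moment at Y produces rotation L₁/(3EI) + L₂/(3EI) = 5/EI.
Slope continuity at Y: θ_0 = M_Y·5/EI, so M_Y = 1450/5 = 289.9 kN·m (hogging).
Span XY, ΣM about X with M_Y applied at Y: R_Y^{XY}·11 = 1482 + 289.9, so R_Y^{XY} = 161.1 kN and R_X = 269.5 − 161.1 = 108.4 kN.
Span YZ, ΣM about Z: R_Y^{YZ}·4 = 162.4 + 289.9, so R_Y^{YZ} = 113.1 kN and R_Z = 101.5 − 113.1 = -11.58 kN.
R_Y = 161.1 + 113.1 = 274.2 kN.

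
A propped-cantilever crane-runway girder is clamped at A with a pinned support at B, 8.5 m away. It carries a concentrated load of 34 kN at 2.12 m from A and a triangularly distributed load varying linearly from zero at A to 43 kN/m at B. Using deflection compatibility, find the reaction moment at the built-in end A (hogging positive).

M_A = 228.6 kN·m

Take the reaction at B as the redundant and release it; the primary structure is a cantilever fixed at A.
Deflection at B on the released cantilever, summing each load's contribution:
  point load 34 at a = 2.12: Pa²(3L − a)/(6EI) = 595.4/EI
  triangular load, peak 43 at the free end: 11w₀L⁴/(120EI) = 20576/EI
  δ_0 = 21171/EI
Flexibility coefficient — unit upward force at B: δ_{BB} = L³/(3EI) = 204.7/EI.
The prop prevents deflection at B: R_B = δ_0/δ_{BB} = 21171/204.7 = 103.4 kN.
Moment equilibrium about A: M_A = Σ(load moments about A) − R_B·L = 1108 − 103.4×8.5 = 228.6 kN·m.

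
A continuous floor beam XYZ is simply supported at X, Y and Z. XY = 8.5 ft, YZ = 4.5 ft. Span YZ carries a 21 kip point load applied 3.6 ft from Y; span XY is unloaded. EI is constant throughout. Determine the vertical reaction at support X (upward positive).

Insert a hinge at Y; M_Y is the redundant, and each span becomes simply supported.
Rotations at Y on the released spans (each span's end-slope, ×1/EI):
  span YZ: point load 21 at a = 3.6: Pab(L + b)/(6LEI) = 13.61/EI
  relative rotation θ_0 = (0 + 13.61)/EI = 13.61/EI
A unit hogging moment at Y produces rotation L₁/(3EI) + L₂/(3EI) = 4.333/EI.
Compatibility: M_Y·(L₁+L₂)/(3EI) = θ_0, giving M_Y = 3.14 kip·ft (hogging).
Span XY, ΣM about X with M_Y applied at Y: R_Y^{XY}·8.5 = 0 + 3.14, so R_Y^{XY} = 0.3694 kip and R_X = 0 − 0.3694 = -0.3694 kip.

R_X = -0.3694 kip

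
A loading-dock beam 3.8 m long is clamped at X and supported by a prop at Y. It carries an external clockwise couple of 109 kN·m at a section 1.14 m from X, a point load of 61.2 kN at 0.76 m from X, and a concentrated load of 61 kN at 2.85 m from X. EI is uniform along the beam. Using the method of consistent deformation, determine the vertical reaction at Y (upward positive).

R_Y = 63.97 kN

Choose R_Y as the redundant. The primary structure is the cantilever fixed at X.
Deflection at Y on the released cantilever, summing each load's contribution:
  clockwise couple 109 at a = 1.14: M₀a(2L − a)/(2EI) = 401.4/EI
  point load 61.2 at a = 0.76: Pa²(3L − a)/(6EI) = 62.69/EI
  point load 61 at a = 2.85: Pa²(3L − a)/(6EI) = 706/EI
  δ_0 = 1170/EI
Flexibility coefficient — unit upward force at Y: δ_{YY} = L³/(3EI) = 18.29/EI.
Compatibility at Y: δ_0 − R_Y·δ_{YY} = 0, so R_Y = 1170/18.29 = 63.97 kN.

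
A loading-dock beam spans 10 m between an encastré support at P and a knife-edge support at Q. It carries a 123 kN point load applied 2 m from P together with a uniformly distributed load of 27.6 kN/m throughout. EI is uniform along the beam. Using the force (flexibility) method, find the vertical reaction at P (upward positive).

R_P = 288.6 kN

Take the reaction at Q as the redundant and release it; the primary structure is a cantilever fixed at P.
Free-end deflection of the primary structure under the applied loading (downward +):
  point load 123 at a = 2: Pa²(3L − a)/(6EI) = 2296/EI
  UDL 27.6: wL⁴/(8EI) = 34500/EI
  δ_0 = 36796/EI
Flexibility coefficient — unit upward force at Q: δ_{QQ} = L³/(3EI) = 333.3/EI.
Compatibility at Q: δ_0 − R_Q·δ_{QQ} = 0, so R_Q = 36796/333.3 = 110.4 kN.
Vertical equilibrium: R_P = ΣP − R_Q = 399 − 110.4 = 288.6 kN.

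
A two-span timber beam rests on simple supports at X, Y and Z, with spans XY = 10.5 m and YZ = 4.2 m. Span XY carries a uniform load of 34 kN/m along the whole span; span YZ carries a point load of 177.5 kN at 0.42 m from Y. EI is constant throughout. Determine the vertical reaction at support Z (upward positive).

R_Z = -66.27 kN

Insert a hinge at Y; M_Y is the redundant, and each span becomes simply supported.
Rotations at Y on the released spans (each span's end-slope, ×1/EI):
  span XY: UDL 34: wL³/(24EI) = 1640/EI
  span YZ: point load 177.5 at a = 0.42: Pab(L + b)/(6LEI) = 89.24/EI
  relative rotation θ_0 = (1640 + 89.24)/EI = 1729/EI
A unit hogging moment at Y produces rotation L₁/(3EI) + L₂/(3EI) = 4.9/EI.
Compatibility: M_Y·(L₁+L₂)/(3EI) = θ_0, giving M_Y = 352.9 kN·m (hogging).
Span YZ, ΣM about Z: R_Y^{YZ}·4.2 = 671 + 352.9, so R_Y^{YZ} = 243.8 kN and R_Z = 177.5 − 243.8 = -66.27 kN.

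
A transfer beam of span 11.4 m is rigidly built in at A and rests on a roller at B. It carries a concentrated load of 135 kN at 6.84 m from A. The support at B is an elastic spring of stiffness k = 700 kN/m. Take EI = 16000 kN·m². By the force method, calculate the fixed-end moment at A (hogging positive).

M_A = 288 kN·m

Choose R_B as the redundant. The primary structure is the cantilever fixed at A.
Free-end deflection of the primary structure under the applied loading (downward +):
  point load 135 at a = 6.84: Pa²(3L − a)/(6EI) = 28801/EI
Flexibility coefficient — unit upward force at B: δ_{BB} = L³/(3EI) = 493.8/EI.
With EI = 16000 kN·m²: δ_0 = 1.8001 m and δ_{BB} = 0.030866 m/kN.
Compatibility — the spring shortens by R_B/k under the reaction it provides: δ_0 − R_B·δ_{BB} = R_B/k. With 1/k = 0.001429 m/kN, R_B = δ_0 / (δ_{BB} + 1/k) = 1.8001 / (0.030866 + 0.001429) = 55.74 kN.
Moment equilibrium about A: M_A = Σ(load moments about A) − R_B·L = 923.4 − 55.74×11.4 = 288 kN·m.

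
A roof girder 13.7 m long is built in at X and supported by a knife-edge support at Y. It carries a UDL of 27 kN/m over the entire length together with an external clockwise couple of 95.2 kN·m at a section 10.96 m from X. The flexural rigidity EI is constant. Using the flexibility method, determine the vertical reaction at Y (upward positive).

R_Y = 148.7 kN

Choose R_Y as the redundant. The primary structure is the cantilever fixed at X.
Primary-structure tip deflection at Y by superposition:
  UDL 27: wL⁴/(8EI) = 118893/EI
  clockwise couple 95.2 at a = 10.96: M₀a(2L − a)/(2EI) = 8577/EI
  δ_0 = 127470/EI
Flexibility coefficient — unit upward force at Y: δ_{YY} = L³/(3EI) = 857.1/EI.
Compatibility at Y: δ_0 − R_Y·δ_{YY} = 0, so R_Y = 127470/857.1 = 148.7 kN.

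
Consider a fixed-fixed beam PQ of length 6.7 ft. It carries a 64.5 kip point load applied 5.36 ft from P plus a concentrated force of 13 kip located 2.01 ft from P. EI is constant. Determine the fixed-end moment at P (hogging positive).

M_P = 26.63 kip·ft

Release both end moments; the primary structure is a simply-supported span PQ with redundants M_P and M_Q.
End rotations of the released simple span under the applied load (×1/EI):
  at P: point load 64.5 at a = 5.36: Pab(L + b)/(6LEI) = 92.65/EI
  at Q: point load 64.5 at a = 5.36: Pab(L + a)/(6LEI) = 139/EI
  at P: point load 13 at a = 2.01: Pab(L + b)/(6LEI) = 34.72/EI
  at Q: point load 13 at a = 2.01: Pab(L + a)/(6LEI) = 26.55/EI
  θ_P0 = 127.4/EI,  θ_Q0 = 165.5/EI
Flexibility coefficients: a unit moment at one end gives L/(3EI) there and L/(6EI) at the far end, so f₁₁ = f₂₂ = 2.233/EI and f₁₂ = f₂₁ = 1.117/EI.
Compatibility — zero rotation at each built-in end:
  2.233 M_P + 1.117 M_Q = 127.4
  1.117 M_P + 2.233 M_Q = 165.5
Solving the pair gives M_P = 26.63 kip·ft and M_Q = 60.8 kip·ft (hogging).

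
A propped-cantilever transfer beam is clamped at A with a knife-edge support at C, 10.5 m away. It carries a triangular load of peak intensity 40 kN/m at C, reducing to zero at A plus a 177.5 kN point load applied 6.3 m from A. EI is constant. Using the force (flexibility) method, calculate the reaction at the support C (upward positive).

Take the reaction at C as the redundant and release it; the primary structure is a cantilever fixed at A.
Free-end deflection of the primary structure under the applied loading (downward +):
  triangular load, peak 40 at the free end: 11w₀L⁴/(120EI) = 44569/EI
  point load 177.5 at a = 6.3: Pa²(3L − a)/(6EI) = 29589/EI
  δ_0 = 74157/EI
Flexibility coefficient — unit upward force at C: δ_{CC} = L³/(3EI) = 385.9/EI.
The prop prevents deflection at C: R_C = δ_0/δ_{CC} = 74157/385.9 = 192.2 kN.

R_C = 192.2 kN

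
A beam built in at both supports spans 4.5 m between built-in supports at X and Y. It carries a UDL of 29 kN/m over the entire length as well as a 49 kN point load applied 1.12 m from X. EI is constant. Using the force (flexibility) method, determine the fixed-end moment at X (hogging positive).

M_X = 79.9 kN·m

Take the two fixed-end moments M_X, M_Y as redundants; the released structure is the simple span XY.
On the primary (simply-supported) span, the end slopes from the loading are:
  at X: UDL 29: wL³/(24EI) = 110.1/EI
  at Y: UDL 29: wL³/(24EI) = 110.1/EI
  at X: point load 49 at a = 1.12: Pab(L + b)/(6LEI) = 54.14/EI
  at Y: point load 49 at a = 1.12: Pab(L + a)/(6LEI) = 38.61/EI
  θ_X0 = 164.2/EI,  θ_Y0 = 148.7/EI
Flexibility coefficients: a unit moment at one end gives L/(3EI) there and L/(6EI) at the far end, so f₁₁ = f₂₂ = 1.5/EI and f₁₂ = f₂₁ = 0.75/EI.
Compatibility — zero rotation at each built-in end:
  1.5 M_X + 0.75 M_Y = 164.2
  0.75 M_X + 1.5 M_Y = 148.7
Solving the pair gives M_X = 79.9 kN·m and M_Y = 59.2 kN·m (hogging).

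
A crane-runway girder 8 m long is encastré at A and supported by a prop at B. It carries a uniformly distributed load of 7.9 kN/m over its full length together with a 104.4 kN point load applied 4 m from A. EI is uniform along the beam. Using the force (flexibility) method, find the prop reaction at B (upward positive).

Take the reaction at B as the redundant and release it; the primary structure is a cantilever fixed at A.
Free-end deflection of the primary structure under the applied loading (downward +):
  UDL 7.9: wL⁴/(8EI) = 4045/EI
  point load 104.4 at a = 4: Pa²(3L − a)/(6EI) = 5568/EI
  δ_0 = 9613/EI
Tip deflection under a unit load at B: L³/(3EI) = 170.7/EI.
Compatibility at B: δ_0 − R_B·δ_{BB} = 0, so R_B = 9613/170.7 = 56.33 kN.

R_B = 56.33 kN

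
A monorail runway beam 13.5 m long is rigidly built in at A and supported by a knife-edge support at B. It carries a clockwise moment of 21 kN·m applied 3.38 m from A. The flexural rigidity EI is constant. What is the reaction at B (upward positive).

Release the roller at B. Primary structure: cantilever fixed at A.
Downward deflection at the released point B due to the loads:
  clockwise couple 21 at a = 3.38: M₀a(2L − a)/(2EI) = 838.3/EI
Tip deflection under a unit load at B: L³/(3EI) = 820.1/EI.
Compatibility at B: δ_0 − R_B·δ_{BB} = 0, so R_B = 838.3/820.1 = 1.022 kN.

R_B = 1.022 kN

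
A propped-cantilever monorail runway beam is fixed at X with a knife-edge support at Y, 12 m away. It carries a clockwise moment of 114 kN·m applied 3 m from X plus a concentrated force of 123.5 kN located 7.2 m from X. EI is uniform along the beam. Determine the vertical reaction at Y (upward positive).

R_Y = 59.59 kN

Release the roller at Y. Primary structure: cantilever fixed at X.
Deflection at Y on the released cantilever, summing each load's contribution:
  clockwise couple 114 at a = 3: M₀a(2L − a)/(2EI) = 3591/EI
  point load 123.5 at a = 7.2: Pa²(3L − a)/(6EI) = 30731/EI
  δ_0 = 34322/EI
Flexibility coefficient — unit upward force at Y: δ_{YY} = L³/(3EI) = 576/EI.
Compatibility at Y: δ_0 − R_Y·δ_{YY} = 0, so R_Y = 34322/576 = 59.59 kN.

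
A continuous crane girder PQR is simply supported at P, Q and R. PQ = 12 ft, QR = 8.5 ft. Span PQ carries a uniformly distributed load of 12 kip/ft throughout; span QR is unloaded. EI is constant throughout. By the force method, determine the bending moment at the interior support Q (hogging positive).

M_Q = 126.4 kip·ft

Release continuity at Q by inserting a hinge; the redundant is the internal moment M_Q. The primary structure is two simply-supported spans PQ and QR.
Discontinuity in slope at Q on the released structure — sum the simple-span end rotations:
  span PQ: UDL 12: wL³/(24EI) = 864/EI
  relative rotation θ_0 = (864 + 0)/EI = 864/EI
A unit hogging moment at Q produces rotation L₁/(3EI) + L₂/(3EI) = 6.833/EI.
Slope continuity at Q: θ_0 = M_Q·6.833/EI, so M_Q = 864/6.833 = 126.4 kip·ft (hogging).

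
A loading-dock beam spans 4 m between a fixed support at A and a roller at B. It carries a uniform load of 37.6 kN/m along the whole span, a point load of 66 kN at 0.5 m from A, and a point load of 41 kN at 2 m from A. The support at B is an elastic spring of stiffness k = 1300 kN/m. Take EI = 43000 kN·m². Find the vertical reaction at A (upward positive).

Choose R_B as the redundant. The primary structure is the cantilever fixed at A.
Primary-structure tip deflection at B by superposition:
  UDL 37.6: wL⁴/(8EI) = 1203/EI
  point load 66 at a = 0.5: Pa²(3L − a)/(6EI) = 31.62/EI
  point load 41 at a = 2: Pa²(3L − a)/(6EI) = 273.3/EI
  δ_0 = 1508/EI
Flexibility coefficient — unit upward force at B: δ_{BB} = L³/(3EI) = 21.33/EI.
With EI = 43000 kN·m²: δ_0 = 0.035073 m and δ_{BB} = 0.000496 m/kN.
Compatibility — the spring shortens by R_B/k under the reaction it provides: δ_0 − R_B·δ_{BB} = R_B/k. With 1/k = 0.000769 m/kN, R_B = δ_0 / (δ_{BB} + 1/k) = 0.035073 / (0.000496 + 0.000769) = 27.72 kN.
Vertical equilibrium: R_A = ΣP − R_B = 257.4 − 27.72 = 229.7 kN.

R_A = 229.7 kN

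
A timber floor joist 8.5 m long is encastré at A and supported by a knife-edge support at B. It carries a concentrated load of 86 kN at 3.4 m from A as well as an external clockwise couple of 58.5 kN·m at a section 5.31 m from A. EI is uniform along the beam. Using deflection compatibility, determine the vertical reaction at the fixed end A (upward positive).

R_A = 59.24 kN

Release the roller at B. Primary structure: cantilever fixed at A.
Deflection at B on the released cantilever, summing each load's contribution:
  point load 86 at a = 3.4: Pa²(3L − a)/(6EI) = 3662/EI
  clockwise couple 58.5 at a = 5.31: M₀a(2L − a)/(2EI) = 1816/EI
  δ_0 = 5477/EI
Tip deflection under a unit load at B: L³/(3EI) = 204.7/EI.
Compatibility at B: δ_0 − R_B·δ_{BB} = 0, so R_B = 5477/204.7 = 26.76 kN.
Vertical equilibrium: R_A = ΣP − R_B = 86 − 26.76 = 59.24 kN.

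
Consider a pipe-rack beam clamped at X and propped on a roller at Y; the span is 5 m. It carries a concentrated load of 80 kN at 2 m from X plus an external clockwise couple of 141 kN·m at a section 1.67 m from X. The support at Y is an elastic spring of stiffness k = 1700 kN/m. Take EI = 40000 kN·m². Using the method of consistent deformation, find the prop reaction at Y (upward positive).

Choose R_Y as the redundant. The primary structure is the cantilever fixed at X.
Deflection at Y on the released cantilever, summing each load's contribution:
  point load 80 at a = 2: Pa²(3L − a)/(6EI) = 693.3/EI
  clockwise couple 141 at a = 1.67: M₀a(2L − a)/(2EI) = 980.7/EI
  δ_0 = 1674/EI
Flexibility coefficient — unit upward force at Y: δ_{YY} = L³/(3EI) = 41.67/EI.
With EI = 40000 kN·m²: δ_0 = 0.041852 m and δ_{YY} = 0.001042 m/kN.
Compatibility — the spring shortens by R_Y/k under the reaction it provides: δ_0 − R_Y·δ_{YY} = R_Y/k. With 1/k = 0.000588 m/kN, R_Y = δ_0 / (δ_{YY} + 1/k) = 0.041852 / (0.001042 + 0.000588) = 25.68 kN.

R_Y = 25.68 kN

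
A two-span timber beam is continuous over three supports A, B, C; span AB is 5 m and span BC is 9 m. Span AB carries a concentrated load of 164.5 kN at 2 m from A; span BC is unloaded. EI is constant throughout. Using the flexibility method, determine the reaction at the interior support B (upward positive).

R_B = 81.15 kN

Release continuity at B by inserting a hinge; the redundant is the internal moment M_B. The primary structure is two simply-supported spans AB and BC.
End slopes at the hinge B, treating each span as simply supported:
  span AB: point load 164.5 at a = 2: Pab(L + a)/(6LEI) = 230.3/EI
  relative rotation θ_0 = (230.3 + 0)/EI = 230.3/EI
A unit hogging moment at B produces rotation L₁/(3EI) + L₂/(3EI) = 4.667/EI.
Compatibility: M_B·(L₁+L₂)/(3EI) = θ_0, giving M_B = 49.35 kN·m (hogging).
Span AB, ΣM about A with M_B applied at B: R_B^{AB}·5 = 329 + 49.35, so R_B^{AB} = 75.67 kN and R_A = 164.5 − 75.67 = 88.83 kN.
Span BC, ΣM about C: R_B^{BC}·9 = 0 + 49.35, so R_B^{BC} = 5.483 kN and R_C = 0 − 5.483 = -5.483 kN.
R_B = 75.67 + 5.483 = 81.15 kN.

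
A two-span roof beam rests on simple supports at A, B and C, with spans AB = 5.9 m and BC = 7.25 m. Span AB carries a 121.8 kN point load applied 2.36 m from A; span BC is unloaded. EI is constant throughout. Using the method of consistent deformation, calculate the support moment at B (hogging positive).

Take M_B as the redundant. Released structure: two simple spans AB and BC with a hinge at B.
End slopes at the hinge B, treating each span as simply supported:
  span AB: point load 121.8 at a = 2.36: Pab(L + a)/(6LEI) = 237.4/EI
  relative rotation θ_0 = (237.4 + 0)/EI = 237.4/EI
A unit hogging moment at B produces rotation L₁/(3EI) + L₂/(3EI) = 4.383/EI.
Compatibility: M_B·(L₁+L₂)/(3EI) = θ_0, giving M_B = 54.17 kN·m (hogging).

M_B = 54.17 kN·m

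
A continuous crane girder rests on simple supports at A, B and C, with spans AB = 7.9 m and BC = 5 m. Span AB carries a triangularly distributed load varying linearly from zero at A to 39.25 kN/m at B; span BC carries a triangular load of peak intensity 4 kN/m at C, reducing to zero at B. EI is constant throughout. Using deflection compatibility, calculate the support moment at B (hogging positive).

M_B = 102.3 kN·m

Take M_B as the redundant. Released structure: two simple spans AB and BC with a hinge at B.
End slopes at the hinge B, treating each span as simply supported:
  span AB: triangular load, peak 39.25: w₀L³/(45EI) = 430/EI
  span BC: triangular load, peak 4: 7w₀L³/(360EI) = 9.722/EI
  relative rotation θ_0 = (430 + 9.722)/EI = 439.8/EI
A unit hogging moment at B produces rotation L₁/(3EI) + L₂/(3EI) = 4.3/EI.
Slope continuity at B: θ_0 = M_B·4.3/EI, so M_B = 439.8/4.3 = 102.3 kN·m (hogging).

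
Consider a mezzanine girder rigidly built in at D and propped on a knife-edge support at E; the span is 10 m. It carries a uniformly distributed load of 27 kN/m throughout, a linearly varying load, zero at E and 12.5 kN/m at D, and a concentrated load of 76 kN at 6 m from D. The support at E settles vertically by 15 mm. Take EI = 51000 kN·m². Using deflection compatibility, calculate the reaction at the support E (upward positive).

Choose R_E as the redundant. The primary structure is the cantilever fixed at D.
Primary-structure tip deflection at E by superposition:
  UDL 27: wL⁴/(8EI) = 33750/EI
  triangular load, peak 12.5 at the fixed end: w₀L⁴/(30EI) = 4167/EI
  point load 76 at a = 6: Pa²(3L − a)/(6EI) = 10944/EI
  δ_0 = 48861/EI
Tip deflection under a unit load at E: L³/(3EI) = 333.3/EI.
With EI = 51000 kN·m²: δ_0 = 0.95805 m and δ_{EE} = 0.006536 m/kN.
Compatibility — the beam at E must follow the support down by 0.015 m: δ_0 − R_E·δ_{EE} = 0.015, so R_E = (0.95805 − 0.015)/0.006536 = 144.3 kN.

R_E = 144.3 kN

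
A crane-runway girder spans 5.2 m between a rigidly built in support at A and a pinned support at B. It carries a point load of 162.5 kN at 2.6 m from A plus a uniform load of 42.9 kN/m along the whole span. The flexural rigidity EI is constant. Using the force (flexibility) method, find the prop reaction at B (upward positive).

R_B = 134.4 kN

Remove the prop at B; the released (primary) structure is a cantilever built in at A.
Deflection at B on the released cantilever, summing each load's contribution:
  point load 162.5 at a = 2.6: Pa²(3L − a)/(6EI) = 2380/EI
  UDL 42.9: wL⁴/(8EI) = 3921/EI
  δ_0 = 6301/EI
Flexibility coefficient — unit upward force at B: δ_{BB} = L³/(3EI) = 46.87/EI.
The prop prevents deflection at B: R_B = δ_0/δ_{BB} = 6301/46.87 = 134.4 kN.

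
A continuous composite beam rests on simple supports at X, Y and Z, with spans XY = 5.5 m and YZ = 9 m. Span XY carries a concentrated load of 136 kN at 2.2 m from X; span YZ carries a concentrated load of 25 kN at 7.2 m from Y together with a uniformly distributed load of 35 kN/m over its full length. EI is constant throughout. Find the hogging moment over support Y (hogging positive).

Insert a hinge at Y; M_Y is the redundant, and each span becomes simply supported.
Rotations at Y on the released spans (each span's end-slope, ×1/EI):
  span XY: point load 136 at a = 2.2: Pab(L + a)/(6LEI) = 230.4/EI
  span YZ: point load 25 at a = 7.2: Pab(L + b)/(6LEI) = 64.8/EI
  span YZ: UDL 35: wL³/(24EI) = 1063/EI
  relative rotation θ_0 = (230.4 + 1128)/EI = 1358/EI
A unit hogging moment at Y produces rotation L₁/(3EI) + L₂/(3EI) = 4.833/EI.
Compatibility: M_Y·(L₁+L₂)/(3EI) = θ_0, giving M_Y = 281 kN·m (hogging).

M_Y = 281 kN·m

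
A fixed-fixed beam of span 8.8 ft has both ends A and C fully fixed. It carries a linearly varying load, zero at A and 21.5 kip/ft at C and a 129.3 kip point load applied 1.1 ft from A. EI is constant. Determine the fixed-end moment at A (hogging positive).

Release both end moments; the primary structure is a simply-supported span AC with redundants M_A and M_C.
On the primary (simply-supported) span, the end slopes from the loading are:
  at A: triangular load, peak 21.5: 7w₀L³/(360EI) = 284.9/EI
  at C: triangular load, peak 21.5: w₀L³/(45EI) = 325.6/EI
  at A: point load 129.3 at a = 1.1: Pab(L + b)/(6LEI) = 342.2/EI
  at C: point load 129.3 at a = 1.1: Pab(L + a)/(6LEI) = 205.3/EI
  θ_A0 = 627.1/EI,  θ_C0 = 530.9/EI
Flexibility coefficients: a unit moment at one end gives L/(3EI) there and L/(6EI) at the far end, so f₁₁ = f₂₂ = 2.933/EI and f₁₂ = f₂₁ = 1.467/EI.
Compatibility — zero rotation at each built-in end:
  2.933 M_A + 1.467 M_C = 627.1
  1.467 M_A + 2.933 M_C = 530.9
Solving the pair gives M_A = 164.4 kip·ft and M_C = 98.8 kip·ft (hogging).

M_A = 164.4 kip·ft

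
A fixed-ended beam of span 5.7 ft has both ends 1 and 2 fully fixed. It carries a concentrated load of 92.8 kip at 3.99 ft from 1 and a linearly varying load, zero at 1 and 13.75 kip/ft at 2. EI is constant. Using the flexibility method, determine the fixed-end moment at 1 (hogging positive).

Release both end moments; the primary structure is a simply-supported span 12 with redundants M_1 and M_2.
End rotations of the released simple span under the applied load (×1/EI):
  at 1: point load 92.8 at a = 3.99: Pab(L + b)/(6LEI) = 137.2/EI
  at 2: point load 92.8 at a = 3.99: Pab(L + a)/(6LEI) = 179.4/EI
  at 1: triangular load, peak 13.75: 7w₀L³/(360EI) = 49.51/EI
  at 2: triangular load, peak 13.75: w₀L³/(45EI) = 56.59/EI
  θ_10 = 186.7/EI,  θ_20 = 236/EI
Flexibility coefficients: a unit moment at one end gives L/(3EI) there and L/(6EI) at the far end, so f₁₁ = f₂₂ = 1.9/EI and f₁₂ = f₂₁ = 0.95/EI.
Compatibility — zero rotation at each built-in end:
  1.9 M_1 + 0.95 M_2 = 186.7
  0.95 M_1 + 1.9 M_2 = 236
Solving the pair gives M_1 = 48.22 kip·ft and M_2 = 100.1 kip·ft (hogging).

M_1 = 48.22 kip·ft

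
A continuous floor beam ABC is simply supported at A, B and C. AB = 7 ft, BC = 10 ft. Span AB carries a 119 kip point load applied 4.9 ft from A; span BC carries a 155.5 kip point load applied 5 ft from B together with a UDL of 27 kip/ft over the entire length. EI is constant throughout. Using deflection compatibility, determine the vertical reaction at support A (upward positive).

R_A = -25.91 kip

Take M_B as the redundant. Released structure: two simple spans AB and BC with a hinge at B.
Rotations at B on the released spans (each span's end-slope, ×1/EI):
  span AB: point load 119 at a = 4.9: Pab(L + a)/(6LEI) = 346.9/EI
  span BC: point load 155.5 at a = 5: Pab(L + b)/(6LEI) = 971.9/EI
  span BC: UDL 27: wL³/(24EI) = 1125/EI
  relative rotation θ_0 = (346.9 + 2097)/EI = 2444/EI
A unit hogging moment at B produces rotation L₁/(3EI) + L₂/(3EI) = 5.667/EI.
Compatibility: M_B·(L₁+L₂)/(3EI) = θ_0, giving M_B = 431.3 kip·ft (hogging).
Span AB, ΣM about A with M_B applied at B: R_B^{AB}·7 = 583.1 + 431.3, so R_B^{AB} = 144.9 kip and R_A = 119 − 144.9 = -25.91 kip.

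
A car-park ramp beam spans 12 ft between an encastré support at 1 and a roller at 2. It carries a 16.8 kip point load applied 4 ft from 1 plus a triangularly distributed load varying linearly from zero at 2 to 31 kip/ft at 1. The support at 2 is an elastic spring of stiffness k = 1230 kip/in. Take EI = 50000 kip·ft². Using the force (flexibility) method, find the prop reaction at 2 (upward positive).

R_2 = 39.46 kip

Release the roller at 2. Primary structure: cantilever fixed at 1.
Primary-structure tip deflection at 2 by superposition:
  point load 16.8 at a = 4: Pa²(3L − a)/(6EI) = 1434/EI
  triangular load, peak 31 at the fixed end: w₀L⁴/(30EI) = 21427/EI
  δ_0 = 22861/EI
Flexibility coefficient — unit upward force at 2: δ_{22} = L³/(3EI) = 576/EI.
With EI = 50000 kip·ft²: δ_0 = 0.45722 ft and δ_{22} = 0.01152 ft/kip.
Compatibility — the spring shortens by R_2/k under the reaction it provides: δ_0 − R_2·δ_{22} = R_2/k. With 1/k = 1/(1230×12) ft/kip = 0.000068 ft/kip, R_2 = δ_0 / (δ_{22} + 1/k) = 0.45722 / (0.01152 + 0.000068) = 39.46 kip.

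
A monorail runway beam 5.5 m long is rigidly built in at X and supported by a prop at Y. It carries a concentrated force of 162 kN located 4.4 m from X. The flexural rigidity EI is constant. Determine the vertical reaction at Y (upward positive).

R_Y = 114 kN

Remove the prop at Y; the released (primary) structure is a cantilever built in at X.
Deflection at Y on the released cantilever, summing each load's contribution:
  point load 162 at a = 4.4: Pa²(3L − a)/(6EI) = 6325/EI
Tip deflection under a unit load at Y: L³/(3EI) = 55.46/EI.
The prop prevents deflection at Y: R_Y = δ_0/δ_{YY} = 6325/55.46 = 114 kN.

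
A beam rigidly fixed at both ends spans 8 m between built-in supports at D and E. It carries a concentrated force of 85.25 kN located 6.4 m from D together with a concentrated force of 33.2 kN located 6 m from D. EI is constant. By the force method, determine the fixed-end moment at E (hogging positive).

M_E = 124.6 kN·m

Take the two fixed-end moments M_D, M_E as redundants; the released structure is the simple span DE.
End rotations of the released simple span under the applied load (×1/EI):
  at D: point load 85.25 at a = 6.4: Pab(L + b)/(6LEI) = 174.6/EI
  at E: point load 85.25 at a = 6.4: Pab(L + a)/(6LEI) = 261.9/EI
  at D: point load 33.2 at a = 6: Pab(L + b)/(6LEI) = 83/EI
  at E: point load 33.2 at a = 6: Pab(L + a)/(6LEI) = 116.2/EI
  θ_D0 = 257.6/EI,  θ_E0 = 378.1/EI
Flexibility coefficients: a unit moment at one end gives L/(3EI) there and L/(6EI) at the far end, so f₁₁ = f₂₂ = 2.667/EI and f₁₂ = f₂₁ = 1.333/EI.
Compatibility — zero rotation at each built-in end:
  2.667 M_D + 1.333 M_E = 257.6
  1.333 M_D + 2.667 M_E = 378.1
Solving the pair gives M_D = 34.27 kN·m and M_E = 124.6 kN·m (hogging).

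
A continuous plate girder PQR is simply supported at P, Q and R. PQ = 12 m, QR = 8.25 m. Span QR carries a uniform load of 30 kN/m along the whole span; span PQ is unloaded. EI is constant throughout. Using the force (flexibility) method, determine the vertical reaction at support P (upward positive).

R_P = -8.665 kN

Insert a hinge at Q; M_Q is the redundant, and each span becomes simply supported.
Discontinuity in slope at Q on the released structure — sum the simple-span end rotations:
  span QR: UDL 30: wL³/(24EI) = 701.9/EI
  relative rotation θ_0 = (0 + 701.9)/EI = 701.9/EI
A unit hogging moment at Q produces rotation L₁/(3EI) + L₂/(3EI) = 6.75/EI.
Slope continuity at Q: θ_0 = M_Q·6.75/EI, so M_Q = 701.9/6.75 = 104 kN·m (hogging).
Span PQ, ΣM about P with M_Q applied at Q: R_Q^{PQ}·12 = 0 + 104, so R_Q^{PQ} = 8.665 kN and R_P = 0 − 8.665 = -8.665 kN.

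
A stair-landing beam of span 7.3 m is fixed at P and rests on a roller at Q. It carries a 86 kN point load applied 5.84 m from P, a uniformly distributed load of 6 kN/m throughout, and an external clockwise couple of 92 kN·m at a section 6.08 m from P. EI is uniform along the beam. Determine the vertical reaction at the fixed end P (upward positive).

R_P = 34.45 kN

Choose R_Q as the redundant. The primary structure is the cantilever fixed at P.
Deflection at Q on the released cantilever, summing each load's contribution:
  point load 86 at a = 5.84: Pa²(3L − a)/(6EI) = 7851/EI
  UDL 6: wL⁴/(8EI) = 2130/EI
  clockwise couple 92 at a = 6.08: M₀a(2L − a)/(2EI) = 2383/EI
  δ_0 = 12364/EI
Flexibility coefficient — unit upward force at Q: δ_{QQ} = L³/(3EI) = 129.7/EI.
Compatibility at Q: δ_0 − R_Q·δ_{QQ} = 0, so R_Q = 12364/129.7 = 95.35 kN.
Vertical equilibrium: R_P = ΣP − R_Q = 129.8 − 95.35 = 34.45 kN.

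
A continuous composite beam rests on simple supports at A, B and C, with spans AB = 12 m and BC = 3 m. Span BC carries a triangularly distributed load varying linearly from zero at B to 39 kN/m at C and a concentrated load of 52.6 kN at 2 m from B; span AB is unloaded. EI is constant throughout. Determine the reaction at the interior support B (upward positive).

Take M_B as the redundant. Released structure: two simple spans AB and BC with a hinge at B.
Discontinuity in slope at B on the released structure — sum the simple-span end rotations:
  span BC: triangular load, peak 39: 7w₀L³/(360EI) = 20.48/EI
  span BC: point load 52.6 at a = 2: Pab(L + b)/(6LEI) = 23.38/EI
  relative rotation θ_0 = (0 + 43.85)/EI = 43.85/EI
A unit hogging moment at B produces rotation L₁/(3EI) + L₂/(3EI) = 5/EI.
Compatibility: M_B·(L₁+L₂)/(3EI) = θ_0, giving M_B = 8.771 kN·m (hogging).
Span AB, ΣM about A with M_B applied at B: R_B^{AB}·12 = 0 + 8.771, so R_B^{AB} = 0.7309 kN and R_A = 0 − 0.7309 = -0.7309 kN.
Span BC, ΣM about C: R_B^{BC}·3 = 111.1 + 8.771, so R_B^{BC} = 39.96 kN and R_C = 111.1 − 39.96 = 71.14 kN.
R_B = 0.7309 + 39.96 = 40.69 kN.

R_B = 40.69 kN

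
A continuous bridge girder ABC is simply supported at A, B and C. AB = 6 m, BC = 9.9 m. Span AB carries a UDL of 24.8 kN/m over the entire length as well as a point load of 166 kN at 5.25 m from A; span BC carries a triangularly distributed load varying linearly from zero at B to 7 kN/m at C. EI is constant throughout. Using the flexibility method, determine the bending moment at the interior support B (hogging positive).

Release continuity at B by inserting a hinge; the redundant is the internal moment M_B. The primary structure is two simply-supported spans AB and BC.
Discontinuity in slope at B on the released structure — sum the simple-span end rotations:
  span AB: UDL 24.8: wL³/(24EI) = 223.2/EI
  span AB: point load 166 at a = 5.25: Pab(L + a)/(6LEI) = 204.3/EI
  span BC: triangular load, peak 7: 7w₀L³/(360EI) = 132.1/EI
  relative rotation θ_0 = (427.5 + 132.1)/EI = 559.5/EI
A unit hogging moment at B produces rotation L₁/(3EI) + L₂/(3EI) = 5.3/EI.
Compatibility: M_B·(L₁+L₂)/(3EI) = θ_0, giving M_B = 105.6 kN·m (hogging).

M_B = 105.6 kN·m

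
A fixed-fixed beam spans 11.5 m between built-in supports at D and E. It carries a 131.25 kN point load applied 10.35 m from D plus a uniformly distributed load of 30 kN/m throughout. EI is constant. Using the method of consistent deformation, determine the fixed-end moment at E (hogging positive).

M_E = 452.9 kN·m

Take the two fixed-end moments M_D, M_E as redundants; the released structure is the simple span DE.
On the primary (simply-supported) span, the end slopes from the loading are:
  at D: point load 131.25 at a = 10.35: Pab(L + b)/(6LEI) = 286.4/EI
  at E: point load 131.25 at a = 10.35: Pab(L + a)/(6LEI) = 494.7/EI
  at D: UDL 30: wL³/(24EI) = 1901/EI
  at E: UDL 30: wL³/(24EI) = 1901/EI
  θ_D0 = 2187/EI,  θ_E0 = 2396/EI
Flexibility coefficients: a unit moment at one end gives L/(3EI) there and L/(6EI) at the far end, so f₁₁ = f₂₂ = 3.833/EI and f₁₂ = f₂₁ = 1.917/EI.
Compatibility — zero rotation at each built-in end:
  3.833 M_D + 1.917 M_E = 2187
  1.917 M_D + 3.833 M_E = 2396
Solving the pair gives M_D = 344.2 kN·m and M_E = 452.9 kN·m (hogging).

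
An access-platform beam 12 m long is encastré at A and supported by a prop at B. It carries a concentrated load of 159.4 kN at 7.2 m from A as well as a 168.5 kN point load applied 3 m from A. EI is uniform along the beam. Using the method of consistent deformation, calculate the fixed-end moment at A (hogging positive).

M_A = 653.1 kN·m

Remove the prop at B; the released (primary) structure is a cantilever built in at A.
Downward deflection at the released point B due to the loads:
  point load 159.4 at a = 7.2: Pa²(3L − a)/(6EI) = 39664/EI
  point load 168.5 at a = 3: Pa²(3L − a)/(6EI) = 8341/EI
  δ_0 = 48005/EI
Tip deflection under a unit load at B: L³/(3EI) = 576/EI.
Compatibility at B: δ_0 − R_B·δ_{BB} = 0, so R_B = 48005/576 = 83.34 kN.
Moment equilibrium about A: M_A = Σ(load moments about A) − R_B·L = 1653 − 83.34×12 = 653.1 kN·m.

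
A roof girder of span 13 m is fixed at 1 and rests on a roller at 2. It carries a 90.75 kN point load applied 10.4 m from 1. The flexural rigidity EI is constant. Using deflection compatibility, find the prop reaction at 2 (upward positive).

R_2 = 63.89 kN

Choose R_2 as the redundant. The primary structure is the cantilever fixed at 1.
Primary-structure tip deflection at 2 by superposition:
  point load 90.75 at a = 10.4: Pa²(3L − a)/(6EI) = 46787/EI
Flexibility coefficient — unit upward force at 2: δ_{22} = L³/(3EI) = 732.3/EI.
The prop prevents deflection at 2: R_2 = δ_0/δ_{22} = 46787/732.3 = 63.89 kN.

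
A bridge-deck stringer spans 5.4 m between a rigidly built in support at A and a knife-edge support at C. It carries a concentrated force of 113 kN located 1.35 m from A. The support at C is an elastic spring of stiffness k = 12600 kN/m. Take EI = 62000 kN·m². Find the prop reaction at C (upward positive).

R_C = 8.879 kN

Release the roller at C. Primary structure: cantilever fixed at A.
Free-end deflection of the primary structure under the applied loading (downward +):
  point load 113 at a = 1.35: Pa²(3L − a)/(6EI) = 509.7/EI
Tip deflection under a unit load at C: L³/(3EI) = 52.49/EI.
With EI = 62000 kN·m²: δ_0 = 0.008221 m and δ_{CC} = 0.000847 m/kN.
Compatibility — the spring shortens by R_C/k under the reaction it provides: δ_0 − R_C·δ_{CC} = R_C/k. With 1/k = 0.000079 m/kN, R_C = δ_0 / (δ_{CC} + 1/k) = 0.008221 / (0.000847 + 0.000079) = 8.879 kN.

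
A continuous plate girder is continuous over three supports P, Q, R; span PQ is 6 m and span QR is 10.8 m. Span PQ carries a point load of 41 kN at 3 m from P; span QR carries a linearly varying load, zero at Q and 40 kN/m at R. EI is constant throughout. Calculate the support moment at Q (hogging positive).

M_Q = 191.4 kN·m

Take M_Q as the redundant. Released structure: two simple spans PQ and QR with a hinge at Q.
Rotations at Q on the released spans (each span's end-slope, ×1/EI):
  span PQ: point load 41 at a = 3: Pab(L + a)/(6LEI) = 92.25/EI
  span QR: triangular load, peak 40: 7w₀L³/(360EI) = 979.8/EI
  relative rotation θ_0 = (92.25 + 979.8)/EI = 1072/EI
A unit hogging moment at Q produces rotation L₁/(3EI) + L₂/(3EI) = 5.6/EI.
Compatibility: M_Q·(L₁+L₂)/(3EI) = θ_0, giving M_Q = 191.4 kN·m (hogging).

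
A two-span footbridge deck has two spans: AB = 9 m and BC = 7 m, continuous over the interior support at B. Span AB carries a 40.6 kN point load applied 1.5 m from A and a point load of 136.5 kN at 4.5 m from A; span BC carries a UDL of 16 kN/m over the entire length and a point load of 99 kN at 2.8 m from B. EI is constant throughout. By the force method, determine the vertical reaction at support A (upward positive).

R_A = 74.6 kN

Take M_B as the redundant. Released structure: two simple spans AB and BC with a hinge at B.
Rotations at B on the released spans (each span's end-slope, ×1/EI):
  span AB: point load 40.6 at a = 1.5: Pab(L + a)/(6LEI) = 88.81/EI
  span AB: point load 136.5 at a = 4.5: Pab(L + a)/(6LEI) = 691/EI
  span BC: UDL 16: wL³/(24EI) = 228.7/EI
  span BC: point load 99 at a = 2.8: Pab(L + b)/(6LEI) = 310.5/EI
  relative rotation θ_0 = (779.8 + 539.1)/EI = 1319/EI
A unit hogging moment at B produces rotation L₁/(3EI) + L₂/(3EI) = 5.333/EI.
Slope continuity at B: θ_0 = M_B·5.333/EI, so M_B = 1319/5.333 = 247.3 kN·m (hogging).
Span AB, ΣM about A with M_B applied at B: R_B^{AB}·9 = 675.1 + 247.3, so R_B^{AB} = 102.5 kN and R_A = 177.1 − 102.5 = 74.6 kN.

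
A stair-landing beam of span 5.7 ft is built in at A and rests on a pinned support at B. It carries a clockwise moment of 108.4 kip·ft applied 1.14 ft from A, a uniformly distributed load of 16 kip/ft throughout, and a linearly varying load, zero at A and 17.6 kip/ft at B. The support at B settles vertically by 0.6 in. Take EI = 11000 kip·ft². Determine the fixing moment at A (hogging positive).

M_A = 199 kip·ft

Choose R_B as the redundant. The primary structure is the cantilever fixed at A.
Deflection at B on the released cantilever, summing each load's contribution:
  clockwise couple 108.4 at a = 1.14: M₀a(2L − a)/(2EI) = 633.9/EI
  UDL 16: wL⁴/(8EI) = 2111/EI
  triangular load, peak 17.6 at the free end: 11w₀L⁴/(120EI) = 1703/EI
  δ_0 = 4448/EI
Tip deflection under a unit load at B: L³/(3EI) = 61.73/EI.
With EI = 11000 kip·ft²: δ_0 = 0.40438 ft and δ_{BB} = 0.005612 ft/kip.
Compatibility — the beam at B must follow the support down by 0.05 ft: δ_0 − R_B·δ_{BB} = 0.05, so R_B = (0.40438 − 0.05)/0.005612 = 63.15 kip.
Moment equilibrium about A: M_A = Σ(load moments about A) − R_B·L = 558.9 − 63.15×5.7 = 199 kip·ft.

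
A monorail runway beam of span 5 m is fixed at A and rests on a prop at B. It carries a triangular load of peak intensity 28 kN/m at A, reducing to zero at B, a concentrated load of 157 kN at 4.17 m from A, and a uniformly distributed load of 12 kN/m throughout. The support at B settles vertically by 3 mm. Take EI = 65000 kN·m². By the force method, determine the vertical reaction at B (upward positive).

Remove the prop at B; the released (primary) structure is a cantilever built in at A.
Primary-structure tip deflection at B by superposition:
  triangular load, peak 28 at the fixed end: w₀L⁴/(30EI) = 583.3/EI
  point load 157 at a = 4.17: Pa²(3L − a)/(6EI) = 4928/EI
  UDL 12: wL⁴/(8EI) = 937.5/EI
  δ_0 = 6449/EI
Tip deflection under a unit load at B: L³/(3EI) = 41.67/EI.
With EI = 65000 kN·m²: δ_0 = 0.099209 m and δ_{BB} = 0.000641 m/kN.
Compatibility — the beam at B must follow the support down by 0.003 m: δ_0 − R_B·δ_{BB} = 0.003, so R_B = (0.099209 − 0.003)/0.000641 = 150.1 kN.

R_B = 150.1 kN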